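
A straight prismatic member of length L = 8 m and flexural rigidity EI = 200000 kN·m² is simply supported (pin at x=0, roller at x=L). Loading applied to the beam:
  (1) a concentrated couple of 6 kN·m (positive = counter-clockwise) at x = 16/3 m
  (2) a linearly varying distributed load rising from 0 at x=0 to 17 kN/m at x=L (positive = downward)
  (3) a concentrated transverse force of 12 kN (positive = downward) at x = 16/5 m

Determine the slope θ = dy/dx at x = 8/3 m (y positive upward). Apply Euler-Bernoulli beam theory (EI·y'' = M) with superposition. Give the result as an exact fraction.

Load 1 — applied couple M₀=6 kN·m at a=16/3 m (b=L-a=8/3):
  θ_1 = (M₀x²/(2L)+C₁)/EI  [x≤a] with C₁=M₀(3b²-L²)/(6L)=-16/3 = (6·(8/3)²/(2·8)+(-16/3))/200000 = -1/75000 rad
Load 2 — triangular load w₀=17 kN/m (0→w₀ over full span):
  θ_2 = -w₀(7L⁴-30L²x²+15x⁴)/(360LEI) = -17·(7·8⁴-30·8²·(8/3)²+15·(8/3)⁴)/(360·8·200000) = -1768/3796875 rad
Load 3 — point force P=12 kN at a=16/5 m (b=L-a=24/5):
  θ_3 = -Pb(L²-b²-3x²)/(6LEI)  [x≤a] = -12·(24/5)·(8²-(24/5)²-3·(8/3)²)/(6·8·200000) = -46/390625 rad
Superposition: θ = Σ θ_i = -453149/759375000 rad ≈ -0.000597 rad

θ(8/3) = -453149/759375000 rad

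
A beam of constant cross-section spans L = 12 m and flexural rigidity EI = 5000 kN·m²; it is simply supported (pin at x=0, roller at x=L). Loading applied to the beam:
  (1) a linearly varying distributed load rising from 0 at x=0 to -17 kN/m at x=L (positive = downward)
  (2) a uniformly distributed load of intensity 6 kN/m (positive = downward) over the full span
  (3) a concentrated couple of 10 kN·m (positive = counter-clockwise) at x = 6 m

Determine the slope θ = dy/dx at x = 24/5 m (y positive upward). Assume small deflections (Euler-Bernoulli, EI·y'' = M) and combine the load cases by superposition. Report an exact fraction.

θ(24/5) = 54739/3125000 rad

Load 1 — triangular load w₀=-17 kN/m (0→w₀ over full span):
  θ_1 = -w₀(7L⁴-30L²x²+15x⁴)/(360LEI) = -(-17)·(7·12⁴-30·12²·(24/5)²+15·(24/5)⁴)/(360·12·5000) = 16473/390625 rad
Load 2 — uniform load w=6 kN/m over full span:
  θ_2 = -w(L³-6Lx²+4x³)/(24EI) = -6·(12³-6·12·(24/5)²+4·(24/5)³)/(24·5000) = -1998/78125 rad
Load 3 — applied couple M₀=10 kN·m at a=6 m (b=L-a=6):
  θ_3 = (M₀x²/(2L)+C₁)/EI  [x≤a] with C₁=M₀(3b²-L²)/(6L)=-5 = (10·(24/5)²/(2·12)+(-5))/5000 = 23/25000 rad
Superposition: θ = Σ θ_i = 54739/3125000 rad ≈ 0.017516 rad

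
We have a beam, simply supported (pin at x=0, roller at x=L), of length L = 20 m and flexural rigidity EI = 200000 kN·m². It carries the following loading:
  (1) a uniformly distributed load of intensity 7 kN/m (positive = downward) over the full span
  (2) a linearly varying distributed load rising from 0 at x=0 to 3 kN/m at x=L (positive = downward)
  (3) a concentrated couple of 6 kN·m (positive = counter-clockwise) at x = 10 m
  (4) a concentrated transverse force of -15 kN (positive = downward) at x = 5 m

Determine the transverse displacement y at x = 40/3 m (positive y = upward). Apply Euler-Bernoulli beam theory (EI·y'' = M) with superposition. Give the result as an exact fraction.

y(40/3) = -54733/777600 m

Load 1 — uniform load w=7 kN/m over full span:
  y_1 = -wx(L³-2Lx²+x³)/(24EI) = -7·(40/3)·(20³-2·20·(40/3)²+(40/3)³)/(24·200000) = -77/1215 m
Load 2 — triangular load w₀=3 kN/m (0→w₀ over full span):
  y_2 = -w₀x(7L⁴-10L²x²+3x⁴)/(360LEI) = -3·(40/3)·(7·20⁴-10·20²·(40/3)²+3·(40/3)⁴)/(360·20·200000) = -17/1215 m
Load 3 — applied couple M₀=6 kN·m at a=10 m (b=L-a=10):
  y_3 = (M₀x³/(6L)-M₀(x-a)²/2+C₁x)/EI  [x>a] with C₁=M₀(3b²-L²)/(6L)=-5 = (6·(40/3)³/(6·20)-6·((40/3)-10)²/2+(-5)·(40/3))/200000 = 1/10800 m
Load 4 — point force P=-15 kN at a=5 m (b=L-a=15):
  y_4 = -Pa(L-x)(2Lx-a²-x²)/(6LEI)  [x>a] = -(-15)·5·(20-(40/3))·(2·20·(40/3)-5²-(40/3)²)/(6·20·200000) = 119/17280 m
Superposition: y = Σ y_i = -54733/777600 m ≈ -0.070387 m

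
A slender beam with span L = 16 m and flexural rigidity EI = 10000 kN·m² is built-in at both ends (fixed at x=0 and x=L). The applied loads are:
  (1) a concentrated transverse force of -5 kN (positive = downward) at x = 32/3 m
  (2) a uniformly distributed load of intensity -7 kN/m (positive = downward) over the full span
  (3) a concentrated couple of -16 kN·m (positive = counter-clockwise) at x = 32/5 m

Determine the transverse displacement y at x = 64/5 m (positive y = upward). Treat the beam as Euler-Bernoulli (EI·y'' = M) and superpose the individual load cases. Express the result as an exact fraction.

y(64/5) = 8091136/158203125 m

Load 1 — point force P=-5 kN at a=32/3 m (b=L-a=16/3):
  y_1 = -Pa²(L-x)²(3bL-(3b+a)(L-x))/(6L³EI)  [x>a] = -(-5)·(32/3)²·(16-(64/5))²·(3·(16/3)·16-(3·(16/3)+(32/3))·(16-(64/5)))/(6·16³·10000) = 1024/253125 m
Load 2 — uniform load w=-7 kN/m over full span:
  y_2 = -wx²(L-x)²/(24EI) = -(-7)·(64/5)²·(16-(64/5))²/(24·10000) = 57344/1171875 m
Load 3 — applied couple M₀=-16 kN·m at a=32/5 m (b=L-a=48/5):
  y_3 = (R_Ax³/6 - M_Ax²/2 - M₀(x-a)²/2)/EI  [x>a] with R_A=-36/25, M_A=-48/25 = ((-36/25)·(64/5)³/6 - (-48/25)·(64/5)²/2 - (-16)·((64/5)-(32/5))²/2)/10000 = -3584/1953125 m
Superposition: y = Σ y_i = 8091136/158203125 m ≈ 0.051144 m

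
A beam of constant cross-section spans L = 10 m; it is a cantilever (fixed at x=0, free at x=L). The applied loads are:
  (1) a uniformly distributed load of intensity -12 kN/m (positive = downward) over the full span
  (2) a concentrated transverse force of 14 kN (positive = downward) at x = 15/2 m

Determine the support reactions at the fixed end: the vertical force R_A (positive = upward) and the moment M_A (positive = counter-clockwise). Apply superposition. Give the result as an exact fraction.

Load 1 — uniform load w=-12 kN/m over full span:
  R_A = wL = (-12)·10 = -120 kN
  M_A = wL²/2 = (-12)·10²/2 = -600 kN·m
Load 2 — point force P=14 kN at a=15/2 m (b=L-a=5/2):
  R_A = P = 14 kN
  M_A = Pa = 14·(15/2) = 105 kN·m
Superposition: R_A = -106 kN, M_A = -495 kN·m

R_A = -106 kN, M_A = -495 kN·m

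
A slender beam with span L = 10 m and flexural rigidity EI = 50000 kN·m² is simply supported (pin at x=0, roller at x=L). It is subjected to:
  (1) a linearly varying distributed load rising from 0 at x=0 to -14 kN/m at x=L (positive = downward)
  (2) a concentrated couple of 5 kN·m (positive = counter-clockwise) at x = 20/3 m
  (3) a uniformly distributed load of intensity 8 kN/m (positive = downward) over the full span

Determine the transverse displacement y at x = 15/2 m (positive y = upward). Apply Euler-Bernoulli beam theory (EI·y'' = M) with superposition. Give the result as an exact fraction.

Load 1 — triangular load w₀=-14 kN/m (0→w₀ over full span):
  y_1 = -w₀x(7L⁴-10L²x²+3x⁴)/(360LEI) = -(-14)·(15/2)·(7·10⁴-10·10²·(15/2)²+3·(15/2)⁴)/(360·10·50000) = 833/61440 m
Load 2 — applied couple M₀=5 kN·m at a=20/3 m (b=L-a=10/3):
  y_2 = (M₀x³/(6L)-M₀(x-a)²/2+C₁x)/EI  [x>a] with C₁=M₀(3b²-L²)/(6L)=-50/9 = (5·(15/2)³/(6·10)-5·((15/2)-(20/3))²/2+(-50/9)·(15/2))/50000 = -19/115200 m
Load 3 — uniform load w=8 kN/m over full span:
  y_3 = -wx(L³-2Lx²+x³)/(24EI) = -8·(15/2)·(10³-2·10·(15/2)²+(15/2)³)/(24·50000) = -19/1280 m
Superposition: y = Σ y_i = -1337/921600 m ≈ -0.001451 m

y(15/2) = -1337/921600 m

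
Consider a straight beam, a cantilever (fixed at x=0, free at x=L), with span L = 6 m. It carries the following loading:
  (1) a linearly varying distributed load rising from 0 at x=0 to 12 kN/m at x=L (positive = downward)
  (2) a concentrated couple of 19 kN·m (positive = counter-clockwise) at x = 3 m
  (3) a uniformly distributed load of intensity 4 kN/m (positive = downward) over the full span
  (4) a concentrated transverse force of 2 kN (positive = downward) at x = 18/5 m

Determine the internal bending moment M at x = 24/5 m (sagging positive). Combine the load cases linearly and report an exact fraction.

M(24/5) = -1368/125 kN·m

Load 1 — triangular load w₀=12 kN/m (0→w₀ over full span):
  M_1 = w₀Lx/2 - w₀L²/3 - w₀x³/(6L) = 12·6·(24/5)/2 - 12·6²/3 - 12·(24/5)³/(6·6) = -1008/125 kN·m
Load 2 — applied couple M₀=19 kN·m at a=3 m (b=L-a=3):
  M_2 = 0  [x>a] = 0 kN·m
Load 3 — uniform load w=4 kN/m over full span:
  M_3 = -w(L-x)²/2 = -4·(6-(24/5))²/2 = -72/25 kN·m
Load 4 — point force P=2 kN at a=18/5 m (b=L-a=12/5):
  M_4 = 0  [x>a] = 0 kN·m
Superposition: M = Σ M_i = -1368/125 kN·m ≈ -10.944000 kN·m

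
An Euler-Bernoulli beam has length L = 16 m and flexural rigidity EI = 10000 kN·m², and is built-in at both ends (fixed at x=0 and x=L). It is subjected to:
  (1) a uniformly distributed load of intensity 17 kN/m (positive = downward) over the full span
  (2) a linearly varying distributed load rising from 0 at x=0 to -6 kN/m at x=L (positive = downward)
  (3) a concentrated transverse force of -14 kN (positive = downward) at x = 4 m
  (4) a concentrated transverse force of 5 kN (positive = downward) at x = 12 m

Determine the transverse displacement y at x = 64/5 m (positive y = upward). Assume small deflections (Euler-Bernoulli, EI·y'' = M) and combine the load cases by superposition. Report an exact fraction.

y(64/5) = -924074/9765625 m

Load 1 — uniform load w=17 kN/m over full span:
  y_1 = -wx²(L-x)²/(24EI) = -17·(64/5)²·(16-(64/5))²/(24·10000) = -139264/1171875 m
Load 2 — triangular load w₀=-6 kN/m (0→w₀ over full span):
  y_2 = -w₀x²(L-x)²(x+2L)/(120LEI) = -(-6)·(64/5)²·(16-(64/5))²·((64/5)+2·16)/(120·16·10000) = 229376/9765625 m
Load 3 — point force P=-14 kN at a=4 m (b=L-a=12):
  y_3 = -Pa²(L-x)²(3bL-(3b+a)(L-x))/(6L³EI)  [x>a] = -(-14)·4²·(16-(64/5))²·(3·12·16-(3·12+4)·(16-(64/5)))/(6·16³·10000) = 196/46875 m
Load 4 — point force P=5 kN at a=12 m (b=L-a=4):
  y_4 = -Pa²(L-x)²(3bL-(3b+a)(L-x))/(6L³EI)  [x>a] = -5·12²·(16-(64/5))²·(3·4·16-(3·4+12)·(16-(64/5)))/(6·16³·10000) = -54/15625 m
Superposition: y = Σ y_i = -924074/9765625 m ≈ -0.094625 m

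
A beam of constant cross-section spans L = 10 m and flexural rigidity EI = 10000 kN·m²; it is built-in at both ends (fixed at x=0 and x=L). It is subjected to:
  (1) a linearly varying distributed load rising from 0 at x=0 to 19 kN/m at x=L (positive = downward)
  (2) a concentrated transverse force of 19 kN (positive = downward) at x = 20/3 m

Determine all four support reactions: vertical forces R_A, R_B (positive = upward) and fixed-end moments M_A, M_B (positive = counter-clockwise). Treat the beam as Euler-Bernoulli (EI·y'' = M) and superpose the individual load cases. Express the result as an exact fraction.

Load 1 — triangular load w₀=19 kN/m (0→w₀ over full span):
  R_A = 3w₀L/20 = 3·19·10/20 = 57/2 kN
  M_A = w₀L²/30 = 19·10²/30 = 190/3 kN·m
  R_B = 7w₀L/20 = 7·19·10/20 = 133/2 kN
  M_B = -w₀L²/20 = -19·10²/20 = -95 kN·m
Load 2 — point force P=19 kN at a=20/3 m (b=L-a=10/3):
  R_A = Pb²(3a+b)/L³ = 19·(10/3)²·(3·(20/3)+(10/3))/10³ = 133/27 kN
  M_A = Pab²/L² = 19·(20/3)·(10/3)²/10² = 380/27 kN·m
  R_B = Pa²(a+3b)/L³ = 19·(20/3)²·((20/3)+3·(10/3))/10³ = 380/27 kN
  M_B = -Pa²b/L² = -19·(20/3)²·(10/3)/10² = -760/27 kN·m
Superposition: R_A = 1805/54 kN, M_A = 2090/27 kN·m, R_B = 4351/54 kN, M_B = -3325/27 kN·m

R_A = 1805/54 kN, M_A = 2090/27 kN·m, R_B = 4351/54 kN, M_B = -3325/27 kN·m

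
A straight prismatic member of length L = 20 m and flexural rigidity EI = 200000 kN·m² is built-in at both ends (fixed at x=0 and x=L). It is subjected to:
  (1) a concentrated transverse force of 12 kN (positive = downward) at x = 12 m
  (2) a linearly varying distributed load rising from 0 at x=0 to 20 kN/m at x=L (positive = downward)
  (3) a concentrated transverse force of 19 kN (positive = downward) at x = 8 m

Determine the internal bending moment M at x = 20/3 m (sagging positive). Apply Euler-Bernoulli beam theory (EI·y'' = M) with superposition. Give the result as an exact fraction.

M(20/3) = 235772/2025 kN·m

Load 1 — point force P=12 kN at a=12 m (b=L-a=8):
  M_1 = Pb²(3a+b)x/L³ - Pab²/L²  [x≤a] = 12·8²·(3·12+8)·(20/3)/20³ - 12·12·8²/20² = 128/25 kN·m
Load 2 — triangular load w₀=20 kN/m (0→w₀ over full span):
  M_2 = 3w₀Lx/20 - w₀L²/30 - w₀x³/(6L) = 3·20·20·(20/3)/20 - 20·20²/30 - 20·(20/3)³/(6·20) = 6800/81 kN·m
Load 3 — point force P=19 kN at a=8 m (b=L-a=12):
  M_3 = Pb²(3a+b)x/L³ - Pab²/L²  [x≤a] = 19·12²·(3·8+12)·(20/3)/20³ - 19·8·12²/20² = 684/25 kN·m
Superposition: M = Σ M_i = 235772/2025 kN·m ≈ 116.430617 kN·m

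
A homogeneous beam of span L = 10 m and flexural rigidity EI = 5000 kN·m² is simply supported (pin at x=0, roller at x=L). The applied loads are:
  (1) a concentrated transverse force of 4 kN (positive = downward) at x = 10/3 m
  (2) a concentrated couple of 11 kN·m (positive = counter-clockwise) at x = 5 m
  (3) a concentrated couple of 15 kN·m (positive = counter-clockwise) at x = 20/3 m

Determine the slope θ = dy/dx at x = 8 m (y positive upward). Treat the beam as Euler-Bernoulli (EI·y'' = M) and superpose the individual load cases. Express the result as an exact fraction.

Load 1 — point force P=4 kN at a=10/3 m (b=L-a=20/3):
  θ_1 = -Pa(2L²-6Lx+3x²+a²)/(6LEI)  [x>a] = -4·(10/3)·(2·10²-6·10·8+3·8²+(10/3)²)/(6·10·5000) = 173/50625 rad
Load 2 — applied couple M₀=11 kN·m at a=5 m (b=L-a=5):
  θ_2 = (M₀x²/(2L)-M₀(x-a)+C₁)/EI  [x>a] with C₁=M₀(3b²-L²)/(6L)=-55/12 = (11·8²/(2·10)-11·(8-5)+(-55/12))/5000 = -143/300000 rad
Load 3 — applied couple M₀=15 kN·m at a=20/3 m (b=L-a=10/3):
  θ_3 = (M₀x²/(2L)-M₀(x-a)+C₁)/EI  [x>a] with C₁=M₀(3b²-L²)/(6L)=-50/3 = (15·8²/(2·10)-15·(8-(20/3))+(-50/3))/5000 = 17/7500 rad
Superposition: θ = Σ θ_i = 42179/8100000 rad ≈ 0.005207 rad

θ(8) = 42179/8100000 rad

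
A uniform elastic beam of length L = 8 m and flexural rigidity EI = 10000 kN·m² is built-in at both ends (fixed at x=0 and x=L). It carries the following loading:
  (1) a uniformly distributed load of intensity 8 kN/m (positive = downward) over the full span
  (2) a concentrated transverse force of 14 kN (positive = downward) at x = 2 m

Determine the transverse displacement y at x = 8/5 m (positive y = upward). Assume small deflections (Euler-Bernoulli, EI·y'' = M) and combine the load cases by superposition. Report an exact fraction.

y(8/5) = -11027/2343750 m

Load 1 — uniform load w=8 kN/m over full span:
  y_1 = -wx²(L-x)²/(24EI) = -8·(8/5)²·(8-(8/5))²/(24·10000) = -4096/1171875 m
Load 2 — point force P=14 kN at a=2 m (b=L-a=6):
  y_2 = -Pb²x²(3aL-(3a+b)x)/(6L³EI)  [x≤a] = -14·6²·(8/5)²·(3·2·8-(3·2+6)·(8/5))/(6·8³·10000) = -189/156250 m
Superposition: y = Σ y_i = -11027/2343750 m ≈ -0.004705 m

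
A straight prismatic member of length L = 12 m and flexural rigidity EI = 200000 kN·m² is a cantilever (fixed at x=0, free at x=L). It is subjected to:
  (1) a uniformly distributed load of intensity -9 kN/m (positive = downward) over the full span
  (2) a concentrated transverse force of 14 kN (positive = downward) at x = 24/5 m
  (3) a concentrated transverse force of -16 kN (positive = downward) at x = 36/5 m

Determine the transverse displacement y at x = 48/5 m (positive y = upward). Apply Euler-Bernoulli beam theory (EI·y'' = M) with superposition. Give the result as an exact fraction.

Load 1 — uniform load w=-9 kN/m over full span:
  y_1 = -wx²(x²-4Lx+6L²)/(24EI) = -(-9)·(48/5)²·((48/5)²-4·12·(48/5)+6·12²)/(24·200000) = 167184/1953125 m
Load 2 — point force P=14 kN at a=24/5 m (b=L-a=36/5):
  y_2 = -Pa²(3x-a)/(6EI)  [x>a] = -14·(24/5)²·(3·(48/5)-(24/5))/(6·200000) = -504/78125 m
Load 3 — point force P=-16 kN at a=36/5 m (b=L-a=24/5):
  y_3 = -Pa²(3x-a)/(6EI)  [x>a] = -(-16)·(36/5)²·(3·(48/5)-(36/5))/(6·200000) = 5832/390625 m
Superposition: y = Σ y_i = 183744/1953125 m ≈ 0.094077 m

y(48/5) = 183744/1953125 m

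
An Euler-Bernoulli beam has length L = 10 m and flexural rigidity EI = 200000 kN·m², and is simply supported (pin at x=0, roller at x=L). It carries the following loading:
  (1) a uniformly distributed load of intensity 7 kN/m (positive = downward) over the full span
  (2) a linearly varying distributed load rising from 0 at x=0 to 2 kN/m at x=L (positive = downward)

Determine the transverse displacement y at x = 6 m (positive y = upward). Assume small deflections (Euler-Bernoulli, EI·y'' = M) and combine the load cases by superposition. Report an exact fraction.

y(6) = -18643/3750000 m

Load 1 — uniform load w=7 kN/m over full span:
  y_1 = -wx(L³-2Lx²+x³)/(24EI) = -7·6·(10³-2·10·6²+6³)/(24·200000) = -217/50000 m
Load 2 — triangular load w₀=2 kN/m (0→w₀ over full span):
  y_2 = -w₀x(7L⁴-10L²x²+3x⁴)/(360LEI) = -2·6·(7·10⁴-10·10²·6²+3·6⁴)/(360·10·200000) = -148/234375 m
Superposition: y = Σ y_i = -18643/3750000 m ≈ -0.004971 m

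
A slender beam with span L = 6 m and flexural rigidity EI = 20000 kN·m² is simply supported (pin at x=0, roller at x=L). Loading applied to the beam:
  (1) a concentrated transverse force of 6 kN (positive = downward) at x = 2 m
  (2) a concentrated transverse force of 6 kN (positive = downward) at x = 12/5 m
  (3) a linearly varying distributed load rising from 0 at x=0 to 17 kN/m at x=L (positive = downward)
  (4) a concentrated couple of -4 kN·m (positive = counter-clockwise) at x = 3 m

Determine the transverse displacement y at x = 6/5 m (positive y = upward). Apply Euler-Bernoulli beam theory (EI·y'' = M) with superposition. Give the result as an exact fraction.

Load 1 — point force P=6 kN at a=2 m (b=L-a=4):
  y_1 = -Pbx(L²-b²-x²)/(6LEI)  [x≤a] = -6·4·(6/5)·(6²-4²-(6/5)²)/(6·6·20000) = -58/78125 m
Load 2 — point force P=6 kN at a=12/5 m (b=L-a=18/5):
  y_2 = -Pbx(L²-b²-x²)/(6LEI)  [x≤a] = -6·(18/5)·(6/5)·(6²-(18/5)²-(6/5)²)/(6·6·20000) = -243/312500 m
Load 3 — triangular load w₀=17 kN/m (0→w₀ over full span):
  y_3 = -w₀x(7L⁴-10L²x²+3x⁴)/(360LEI) = -17·(6/5)·(7·6⁴-10·6²·(6/5)²+3·(6/5)⁴)/(360·6·20000) = -39474/9765625 m
Load 4 — applied couple M₀=-4 kN·m at a=3 m (b=L-a=3):
  y_4 = (M₀x³/(6L)+C₁x)/EI  [x≤a] with C₁=M₀(3b²-L²)/(6L)=1 = ((-4)·(6/5)³/(6·6)+1·(6/5))/20000 = 63/1250000 m
Superposition: y = Σ y_i = -861209/156250000 m ≈ -0.005512 m

y(6/5) = -861209/156250000 m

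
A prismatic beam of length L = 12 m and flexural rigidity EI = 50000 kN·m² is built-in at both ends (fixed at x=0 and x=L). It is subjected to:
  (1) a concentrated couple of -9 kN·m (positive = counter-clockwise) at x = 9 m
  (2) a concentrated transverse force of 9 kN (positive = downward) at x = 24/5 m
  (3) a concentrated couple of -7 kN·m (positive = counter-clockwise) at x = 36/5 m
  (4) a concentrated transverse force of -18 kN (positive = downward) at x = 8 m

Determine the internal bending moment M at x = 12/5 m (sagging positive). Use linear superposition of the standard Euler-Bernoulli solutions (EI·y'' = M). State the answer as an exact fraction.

Load 1 — applied couple M₀=-9 kN·m at a=9 m (b=L-a=3):
  M_1 = R_Ax - M_A  [x≤a] with R_A=-27/32, M_A=-45/16 = (-27/32)·(12/5) - (-45/16) = 63/80 kN·m
Load 2 — point force P=9 kN at a=24/5 m (b=L-a=36/5):
  M_2 = Pb²(3a+b)x/L³ - Pab²/L²  [x≤a] = 9·(36/5)²·(3·(24/5)+(36/5))·(12/5)/12³ - 9·(24/5)·(36/5)²/12² = -972/625 kN·m
Load 3 — applied couple M₀=-7 kN·m at a=36/5 m (b=L-a=24/5):
  M_3 = R_Ax - M_A  [x≤a] with R_A=-21/25, M_A=-56/25 = (-21/25)·(12/5) - (-56/25) = 28/125 kN·m
Load 4 — point force P=-18 kN at a=8 m (b=L-a=4):
  M_4 = Pb²(3a+b)x/L³ - Pab²/L²  [x≤a] = (-18)·4²·(3·8+4)·(12/5)/12³ - (-18)·8·4²/12² = 24/5 kN·m
Superposition: M = Σ M_i = 42563/10000 kN·m ≈ 4.256300 kN·m

M(12/5) = 42563/10000 kN·m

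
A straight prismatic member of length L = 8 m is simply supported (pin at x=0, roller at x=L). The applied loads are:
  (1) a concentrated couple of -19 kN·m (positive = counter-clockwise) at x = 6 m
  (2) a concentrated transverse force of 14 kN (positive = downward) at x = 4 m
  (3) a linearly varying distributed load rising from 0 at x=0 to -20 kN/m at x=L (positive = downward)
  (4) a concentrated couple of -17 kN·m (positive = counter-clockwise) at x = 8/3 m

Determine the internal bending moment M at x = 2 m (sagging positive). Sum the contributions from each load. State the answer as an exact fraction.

M(2) = -45 kN·m

Load 1 — applied couple M₀=-19 kN·m at a=6 m (b=L-a=2):
  M_1 = M₀x/L  [x≤a] = (-19)·2/8 = -19/4 kN·m
Load 2 — point force P=14 kN at a=4 m (b=L-a=4):
  M_2 = Pbx/L  [x≤a] = 14·4·2/8 = 14 kN·m
Load 3 — triangular load w₀=-20 kN/m (0→w₀ over full span):
  M_3 = w₀Lx/6 - w₀x³/(6L) = (-20)·8·2/6 - (-20)·2³/(6·8) = -50 kN·m
Load 4 — applied couple M₀=-17 kN·m at a=8/3 m (b=L-a=16/3):
  M_4 = M₀x/L  [x≤a] = (-17)·2/8 = -17/4 kN·m
Superposition: M = Σ M_i = -45 kN·m ≈ -45.000000 kN·m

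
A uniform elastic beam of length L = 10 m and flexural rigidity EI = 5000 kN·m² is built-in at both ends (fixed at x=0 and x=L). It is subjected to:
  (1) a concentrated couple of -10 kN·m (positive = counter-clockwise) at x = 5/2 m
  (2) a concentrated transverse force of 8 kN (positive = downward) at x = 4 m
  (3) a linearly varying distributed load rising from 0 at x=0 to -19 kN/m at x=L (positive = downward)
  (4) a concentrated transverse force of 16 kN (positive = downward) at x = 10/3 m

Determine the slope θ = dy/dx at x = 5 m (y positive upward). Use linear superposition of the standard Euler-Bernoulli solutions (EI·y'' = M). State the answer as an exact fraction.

θ(5) = 23831/5400000 rad

Load 1 — applied couple M₀=-10 kN·m at a=5/2 m (b=L-a=15/2):
  θ_1 = (R_Ax²/2 - M_Ax - M₀(x-a))/EI  [x>a] with R_A=-9/8, M_A=15/8 = ((-9/8)·5²/2 - (15/8)·5 - (-10)·(5-(5/2)))/5000 = 1/3200 rad
Load 2 — point force P=8 kN at a=4 m (b=L-a=6):
  θ_2 = Pa²(L-x)(2bL-(3b+a)(L-x))/(2L³EI)  [x>a] = 8·4²·(10-5)·(2·6·10-(3·6+4)·(10-5))/(2·10³·5000) = 2/3125 rad
Load 3 — triangular load w₀=-19 kN/m (0→w₀ over full span):
  θ_3 = -w₀(2x(L-x)(L-2x)(x+2L)+x²(L-x)²)/(120LEI) = -(-19)·(2·5·(10-5)·(10-2·5)·(5+2·10)+5²·(10-5)²)/(120·10·5000) = 19/9600 rad
Load 4 — point force P=16 kN at a=10/3 m (b=L-a=20/3):
  θ_4 = Pa²(L-x)(2bL-(3b+a)(L-x))/(2L³EI)  [x>a] = 16·(10/3)²·(10-5)·(2·(20/3)·10-(3·(20/3)+(10/3))·(10-5))/(2·10³·5000) = 1/675 rad
Superposition: θ = Σ θ_i = 23831/5400000 rad ≈ 0.004413 rad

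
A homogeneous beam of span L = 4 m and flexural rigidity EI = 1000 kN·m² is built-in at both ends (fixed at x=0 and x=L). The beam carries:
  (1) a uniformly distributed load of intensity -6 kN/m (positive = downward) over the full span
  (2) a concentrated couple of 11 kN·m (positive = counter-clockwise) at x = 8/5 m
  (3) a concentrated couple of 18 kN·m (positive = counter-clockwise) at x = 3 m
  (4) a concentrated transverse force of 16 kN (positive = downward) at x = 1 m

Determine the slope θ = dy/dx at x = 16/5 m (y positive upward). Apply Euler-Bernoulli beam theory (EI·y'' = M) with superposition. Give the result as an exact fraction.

θ(16/5) = 203/156250 rad

Load 1 — uniform load w=-6 kN/m over full span:
  θ_1 = -wx(L-x)(L-2x)/(12EI) = -(-6)·(16/5)·(4-(16/5))·(4-2·(16/5))/(12·1000) = -48/15625 rad
Load 2 — applied couple M₀=11 kN·m at a=8/5 m (b=L-a=12/5):
  θ_2 = (R_Ax²/2 - M_Ax - M₀(x-a))/EI  [x>a] with R_A=99/25, M_A=33/25 = ((99/25)·(16/5)²/2 - (33/25)·(16/5) - 11·((16/5)-(8/5)))/1000 = -121/78125 rad
Load 3 — applied couple M₀=18 kN·m at a=3 m (b=L-a=1):
  θ_3 = (R_Ax²/2 - M_Ax - M₀(x-a))/EI  [x>a] with R_A=81/16, M_A=45/8 = ((81/16)·(16/5)²/2 - (45/8)·(16/5) - 18·((16/5)-3))/1000 = 27/6250 rad
Load 4 — point force P=16 kN at a=1 m (b=L-a=3):
  θ_4 = Pa²(L-x)(2bL-(3b+a)(L-x))/(2L³EI)  [x>a] = 16·1²·(4-(16/5))·(2·3·4-(3·3+1)·(4-(16/5)))/(2·4³·1000) = 1/625 rad
Superposition: θ = Σ θ_i = 203/156250 rad ≈ 0.001299 rad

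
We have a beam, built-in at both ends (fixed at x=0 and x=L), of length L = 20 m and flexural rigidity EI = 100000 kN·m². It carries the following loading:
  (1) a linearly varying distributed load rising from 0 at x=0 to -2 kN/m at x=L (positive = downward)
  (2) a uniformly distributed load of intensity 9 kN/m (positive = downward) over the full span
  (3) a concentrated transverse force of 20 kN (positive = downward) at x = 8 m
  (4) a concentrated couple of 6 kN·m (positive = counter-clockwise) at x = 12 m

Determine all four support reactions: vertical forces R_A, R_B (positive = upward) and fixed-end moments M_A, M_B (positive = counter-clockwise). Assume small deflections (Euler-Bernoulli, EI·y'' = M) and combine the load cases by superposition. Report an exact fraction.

R_A = 12174/125 kN, M_A = 24964/75 kN·m, R_B = 10326/125 kN, M_B = -7442/25 kN·m

Load 1 — triangular load w₀=-2 kN/m (0→w₀ over full span):
  R_A = 3w₀L/20 = 3·(-2)·20/20 = -6 kN
  M_A = w₀L²/30 = (-2)·20²/30 = -80/3 kN·m
  R_B = 7w₀L/20 = 7·(-2)·20/20 = -14 kN
  M_B = -w₀L²/20 = -(-2)·20²/20 = 40 kN·m
Load 2 — uniform load w=9 kN/m over full span:
  R_A = wL/2 = 9·20/2 = 90 kN
  M_A = wL²/12 = 9·20²/12 = 300 kN·m
  R_B = wL/2 = 9·20/2 = 90 kN
  M_B = -wL²/12 = -9·20²/12 = -300 kN·m
Load 3 — point force P=20 kN at a=8 m (b=L-a=12):
  R_A = Pb²(3a+b)/L³ = 20·12²·(3·8+12)/20³ = 324/25 kN
  M_A = Pab²/L² = 20·8·12²/20² = 288/5 kN·m
  R_B = Pa²(a+3b)/L³ = 20·8²·(8+3·12)/20³ = 176/25 kN
  M_B = -Pa²b/L² = -20·8²·12/20² = -192/5 kN·m
Load 4 — applied couple M₀=6 kN·m at a=12 m (b=L-a=8):
  R_A = 6M₀ab/L³ = 6·6·12·8/20³ = 54/125 kN
  M_A = M₀b(2a-b)/L² = 6·8·(2·12-8)/20² = 48/25 kN·m
  R_B = -6M₀ab/L³ = -6·6·12·8/20³ = -54/125 kN
  M_B = M₀a(2b-a)/L² = 6·12·(2·8-12)/20² = 18/25 kN·m
Superposition: R_A = 12174/125 kN, M_A = 24964/75 kN·m, R_B = 10326/125 kN, M_B = -7442/25 kN·m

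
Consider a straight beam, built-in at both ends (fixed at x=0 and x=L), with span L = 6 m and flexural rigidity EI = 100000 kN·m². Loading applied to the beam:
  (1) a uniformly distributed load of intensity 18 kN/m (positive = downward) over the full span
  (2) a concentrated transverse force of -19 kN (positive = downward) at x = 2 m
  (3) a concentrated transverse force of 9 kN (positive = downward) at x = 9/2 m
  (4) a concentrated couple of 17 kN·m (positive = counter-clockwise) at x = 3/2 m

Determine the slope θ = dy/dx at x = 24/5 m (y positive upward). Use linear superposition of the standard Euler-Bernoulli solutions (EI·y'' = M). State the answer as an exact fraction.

θ(24/5) = 72247/300000000 rad

Load 1 — uniform load w=18 kN/m over full span:
  θ_1 = -wx(L-x)(L-2x)/(12EI) = -18·(24/5)·(6-(24/5))·(6-2·(24/5))/(12·100000) = 243/781250 rad
Load 2 — point force P=-19 kN at a=2 m (b=L-a=4):
  θ_2 = Pa²(L-x)(2bL-(3b+a)(L-x))/(2L³EI)  [x>a] = (-19)·2²·(6-(24/5))·(2·4·6-(3·4+2)·(6-(24/5)))/(2·6³·100000) = -247/3750000 rad
Load 3 — point force P=9 kN at a=9/2 m (b=L-a=3/2):
  θ_3 = Pa²(L-x)(2bL-(3b+a)(L-x))/(2L³EI)  [x>a] = 9·(9/2)²·(6-(24/5))·(2·(3/2)·6-(3·(3/2)+(9/2))·(6-(24/5)))/(2·6³·100000) = 729/20000000 rad
Load 4 — applied couple M₀=17 kN·m at a=3/2 m (b=L-a=9/2):
  θ_4 = (R_Ax²/2 - M_Ax - M₀(x-a))/EI  [x>a] with R_A=51/16, M_A=-51/16 = ((51/16)·(24/5)²/2 - (-51/16)·(24/5) - 17·((24/5)-(3/2)))/100000 = -51/1250000 rad
Superposition: θ = Σ θ_i = 72247/300000000 rad ≈ 0.000241 rad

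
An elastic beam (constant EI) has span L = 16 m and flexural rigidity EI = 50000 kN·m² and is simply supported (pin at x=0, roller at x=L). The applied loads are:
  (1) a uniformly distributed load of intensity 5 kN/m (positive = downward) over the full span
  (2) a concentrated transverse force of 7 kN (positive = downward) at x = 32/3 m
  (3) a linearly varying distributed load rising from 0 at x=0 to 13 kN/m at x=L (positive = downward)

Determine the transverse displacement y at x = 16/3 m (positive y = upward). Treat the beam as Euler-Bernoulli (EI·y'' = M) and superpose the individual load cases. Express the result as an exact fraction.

y(16/3) = -400768/2278125 m

Load 1 — uniform load w=5 kN/m over full span:
  y_1 = -wx(L³-2Lx²+x³)/(24EI) = -5·(16/3)·(16³-2·16·(16/3)²+(16/3)³)/(24·50000) = -11264/151875 m
Load 2 — point force P=7 kN at a=32/3 m (b=L-a=16/3):
  y_2 = -Pbx(L²-b²-x²)/(6LEI)  [x≤a] = -7·(16/3)·(16/3)·(16²-(16/3)²-(16/3)²)/(6·16·50000) = -6272/759375 m
Load 3 — triangular load w₀=13 kN/m (0→w₀ over full span):
  y_3 = -w₀x(7L⁴-10L²x²+3x⁴)/(360LEI) = -13·(16/3)·(7·16⁴-10·16²·(16/3)²+3·(16/3)⁴)/(360·16·50000) = -212992/2278125 m
Superposition: y = Σ y_i = -400768/2278125 m ≈ -0.175920 m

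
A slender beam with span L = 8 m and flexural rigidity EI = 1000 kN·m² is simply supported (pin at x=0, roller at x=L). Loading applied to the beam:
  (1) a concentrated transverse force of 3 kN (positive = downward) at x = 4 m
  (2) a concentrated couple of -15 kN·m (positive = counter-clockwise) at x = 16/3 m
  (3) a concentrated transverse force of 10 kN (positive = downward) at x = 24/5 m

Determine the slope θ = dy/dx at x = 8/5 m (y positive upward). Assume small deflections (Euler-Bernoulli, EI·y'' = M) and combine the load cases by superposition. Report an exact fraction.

Load 1 — point force P=3 kN at a=4 m (b=L-a=4):
  θ_1 = -Pb(L²-b²-3x²)/(6LEI)  [x≤a] = -3·4·(8²-4²-3·(8/5)²)/(6·8·1000) = -63/6250 rad
Load 2 — applied couple M₀=-15 kN·m at a=16/3 m (b=L-a=8/3):
  θ_2 = (M₀x²/(2L)+C₁)/EI  [x≤a] with C₁=M₀(3b²-L²)/(6L)=40/3 = ((-15)·(8/5)²/(2·8)+(40/3))/1000 = 41/3750 rad
Load 3 — point force P=10 kN at a=24/5 m (b=L-a=16/5):
  θ_3 = -Pb(L²-b²-3x²)/(6LEI)  [x≤a] = -10·(16/5)·(8²-(16/5)²-3·(8/5)²)/(6·8·1000) = -96/3125 rad
Superposition: θ = Σ θ_i = -56/1875 rad ≈ -0.029867 rad

θ(8/5) = -56/1875 rad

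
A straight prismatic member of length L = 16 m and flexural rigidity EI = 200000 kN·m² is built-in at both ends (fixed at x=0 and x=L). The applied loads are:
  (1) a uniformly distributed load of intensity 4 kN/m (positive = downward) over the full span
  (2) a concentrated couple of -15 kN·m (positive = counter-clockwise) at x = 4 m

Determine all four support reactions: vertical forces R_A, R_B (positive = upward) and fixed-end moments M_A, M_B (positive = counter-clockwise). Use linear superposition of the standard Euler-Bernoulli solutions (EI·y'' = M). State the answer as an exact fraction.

R_A = 3961/128 kN, M_A = 4231/48 kN·m, R_B = 4231/128 kN, M_B = -4321/48 kN·m

Load 1 — uniform load w=4 kN/m over full span:
  R_A = wL/2 = 4·16/2 = 32 kN
  M_A = wL²/12 = 4·16²/12 = 256/3 kN·m
  R_B = wL/2 = 4·16/2 = 32 kN
  M_B = -wL²/12 = -4·16²/12 = -256/3 kN·m
Load 2 — applied couple M₀=-15 kN·m at a=4 m (b=L-a=12):
  R_A = 6M₀ab/L³ = 6·(-15)·4·12/16³ = -135/128 kN
  M_A = M₀b(2a-b)/L² = (-15)·12·(2·4-12)/16² = 45/16 kN·m
  R_B = -6M₀ab/L³ = -6·(-15)·4·12/16³ = 135/128 kN
  M_B = M₀a(2b-a)/L² = (-15)·4·(2·12-4)/16² = -75/16 kN·m
Superposition: R_A = 3961/128 kN, M_A = 4231/48 kN·m, R_B = 4231/128 kN, M_B = -4321/48 kN·m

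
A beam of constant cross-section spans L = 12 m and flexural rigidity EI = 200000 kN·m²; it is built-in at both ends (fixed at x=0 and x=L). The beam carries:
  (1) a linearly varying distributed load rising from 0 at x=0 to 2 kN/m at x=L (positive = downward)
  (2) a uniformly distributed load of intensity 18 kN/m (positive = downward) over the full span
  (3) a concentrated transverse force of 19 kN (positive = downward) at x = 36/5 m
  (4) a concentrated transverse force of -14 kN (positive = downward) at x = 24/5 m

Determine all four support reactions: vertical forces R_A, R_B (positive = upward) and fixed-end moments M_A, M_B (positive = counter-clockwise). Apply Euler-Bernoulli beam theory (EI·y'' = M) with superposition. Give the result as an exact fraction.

R_A = 13652/125 kN, M_A = 27912/125 kN·m, R_B = 15473/125 kN, M_B = -30888/125 kN·m

Load 1 — triangular load w₀=2 kN/m (0→w₀ over full span):
  R_A = 3w₀L/20 = 3·2·12/20 = 18/5 kN
  M_A = w₀L²/30 = 2·12²/30 = 48/5 kN·m
  R_B = 7w₀L/20 = 7·2·12/20 = 42/5 kN
  M_B = -w₀L²/20 = -2·12²/20 = -72/5 kN·m
Load 2 — uniform load w=18 kN/m over full span:
  R_A = wL/2 = 18·12/2 = 108 kN
  M_A = wL²/12 = 18·12²/12 = 216 kN·m
  R_B = wL/2 = 18·12/2 = 108 kN
  M_B = -wL²/12 = -18·12²/12 = -216 kN·m
Load 3 — point force P=19 kN at a=36/5 m (b=L-a=24/5):
  R_A = Pb²(3a+b)/L³ = 19·(24/5)²·(3·(36/5)+(24/5))/12³ = 836/125 kN
  M_A = Pab²/L² = 19·(36/5)·(24/5)²/12² = 2736/125 kN·m
  R_B = Pa²(a+3b)/L³ = 19·(36/5)²·((36/5)+3·(24/5))/12³ = 1539/125 kN
  M_B = -Pa²b/L² = -19·(36/5)²·(24/5)/12² = -4104/125 kN·m
Load 4 — point force P=-14 kN at a=24/5 m (b=L-a=36/5):
  R_A = Pb²(3a+b)/L³ = (-14)·(36/5)²·(3·(24/5)+(36/5))/12³ = -1134/125 kN
  M_A = Pab²/L² = (-14)·(24/5)·(36/5)²/12² = -3024/125 kN·m
  R_B = Pa²(a+3b)/L³ = (-14)·(24/5)²·((24/5)+3·(36/5))/12³ = -616/125 kN
  M_B = -Pa²b/L² = -(-14)·(24/5)²·(36/5)/12² = 2016/125 kN·m
Superposition: R_A = 13652/125 kN, M_A = 27912/125 kN·m, R_B = 15473/125 kN, M_B = -30888/125 kN·m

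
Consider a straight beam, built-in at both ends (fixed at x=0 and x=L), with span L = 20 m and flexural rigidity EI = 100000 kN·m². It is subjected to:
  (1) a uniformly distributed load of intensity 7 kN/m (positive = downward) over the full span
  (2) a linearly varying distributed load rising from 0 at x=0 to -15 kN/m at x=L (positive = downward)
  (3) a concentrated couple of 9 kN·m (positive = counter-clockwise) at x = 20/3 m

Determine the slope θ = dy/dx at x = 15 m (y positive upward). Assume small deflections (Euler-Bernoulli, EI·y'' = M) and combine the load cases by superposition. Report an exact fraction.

Load 1 — uniform load w=7 kN/m over full span:
  θ_1 = -wx(L-x)(L-2x)/(12EI) = -7·15·(20-15)·(20-2·15)/(12·100000) = 7/1600 rad
Load 2 — triangular load w₀=-15 kN/m (0→w₀ over full span):
  θ_2 = -w₀(2x(L-x)(L-2x)(x+2L)+x²(L-x)²)/(120LEI) = -(-15)·(2·15·(20-15)·(20-2·15)·(15+2·20)+15²·(20-15)²)/(120·20·100000) = -123/25600 rad
Load 3 — applied couple M₀=9 kN·m at a=20/3 m (b=L-a=40/3):
  θ_3 = (R_Ax²/2 - M_Ax - M₀(x-a))/EI  [x>a] with R_A=3/5, M_A=0 = ((3/5)·15²/2 - 0·15 - 9·(15-(20/3)))/100000 = -3/40000 rad
Superposition: θ = Σ θ_i = -323/640000 rad ≈ -0.000505 rad

θ(15) = -323/640000 rad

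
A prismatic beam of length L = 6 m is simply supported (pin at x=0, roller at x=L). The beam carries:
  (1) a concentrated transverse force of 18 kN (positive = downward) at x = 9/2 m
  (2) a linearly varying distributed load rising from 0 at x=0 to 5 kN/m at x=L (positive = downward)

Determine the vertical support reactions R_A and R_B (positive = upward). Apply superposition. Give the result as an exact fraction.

R_A = 19/2 kN, R_B = 47/2 kN

Load 1 — point force P=18 kN at a=9/2 m (b=L-a=3/2):
  R_A = Pb/L = 18·(3/2)/6 = 9/2 kN
  R_B = Pa/L = 18·(9/2)/6 = 27/2 kN
Load 2 — triangular load w₀=5 kN/m (0→w₀ over full span):
  R_A = w₀L/6 = 5·6/6 = 5 kN
  R_B = w₀L/3 = 5·6/3 = 10 kN
Superposition: R_A = 19/2 kN, R_B = 47/2 kN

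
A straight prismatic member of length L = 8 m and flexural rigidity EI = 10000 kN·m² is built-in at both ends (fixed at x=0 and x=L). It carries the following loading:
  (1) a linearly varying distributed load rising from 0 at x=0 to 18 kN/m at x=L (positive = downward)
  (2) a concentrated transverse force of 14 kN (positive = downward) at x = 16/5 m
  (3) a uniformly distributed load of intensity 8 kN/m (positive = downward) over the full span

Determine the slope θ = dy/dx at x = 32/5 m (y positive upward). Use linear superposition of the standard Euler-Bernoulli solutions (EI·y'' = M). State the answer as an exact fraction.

θ(32/5) = 16208/1953125 rad

Load 1 — triangular load w₀=18 kN/m (0→w₀ over full span):
  θ_1 = -w₀(2x(L-x)(L-2x)(x+2L)+x²(L-x)²)/(120LEI) = -18·(2·(32/5)·(8-(32/5))·(8-2·(32/5))·((32/5)+2·8)+(32/5)²·(8-(32/5))²)/(120·8·10000) = 1536/390625 rad
Load 2 — point force P=14 kN at a=16/5 m (b=L-a=24/5):
  θ_2 = Pa²(L-x)(2bL-(3b+a)(L-x))/(2L³EI)  [x>a] = 14·(16/5)²·(8-(32/5))·(2·(24/5)·8-(3·(24/5)+(16/5))·(8-(32/5)))/(2·8³·10000) = 2128/1953125 rad
Load 3 — uniform load w=8 kN/m over full span:
  θ_3 = -wx(L-x)(L-2x)/(12EI) = -8·(32/5)·(8-(32/5))·(8-2·(32/5))/(12·10000) = 256/78125 rad
Superposition: θ = Σ θ_i = 16208/1953125 rad ≈ 0.008298 rad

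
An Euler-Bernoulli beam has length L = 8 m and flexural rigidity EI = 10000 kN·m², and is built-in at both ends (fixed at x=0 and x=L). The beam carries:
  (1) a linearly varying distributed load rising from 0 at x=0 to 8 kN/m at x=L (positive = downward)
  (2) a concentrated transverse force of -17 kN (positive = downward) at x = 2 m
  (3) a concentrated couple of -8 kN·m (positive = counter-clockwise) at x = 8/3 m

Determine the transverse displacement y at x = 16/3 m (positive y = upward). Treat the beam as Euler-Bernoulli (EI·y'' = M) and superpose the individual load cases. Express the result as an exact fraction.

Load 1 — triangular load w₀=8 kN/m (0→w₀ over full span):
  y_1 = -w₀x²(L-x)²(x+2L)/(120LEI) = -8·(16/3)²·(8-(16/3))²·((16/3)+2·8)/(120·8·10000) = -8192/2278125 m
Load 2 — point force P=-17 kN at a=2 m (b=L-a=6):
  y_2 = -Pa²(L-x)²(3bL-(3b+a)(L-x))/(6L³EI)  [x>a] = -(-17)·2²·(8-(16/3))²·(3·6·8-(3·6+2)·(8-(16/3)))/(6·8³·10000) = 289/202500 m
Load 3 — applied couple M₀=-8 kN·m at a=8/3 m (b=L-a=16/3):
  y_3 = (R_Ax³/6 - M_Ax²/2 - M₀(x-a)²/2)/EI  [x>a] with R_A=-4/3, M_A=0 = ((-4/3)·(16/3)³/6 - 0·(16/3)²/2 - (-8)·((16/3)-(8/3))²/2)/10000 = -16/30375 m
Superposition: y = Σ y_i = -24563/9112500 m ≈ -0.002696 m

y(16/3) = -24563/9112500 m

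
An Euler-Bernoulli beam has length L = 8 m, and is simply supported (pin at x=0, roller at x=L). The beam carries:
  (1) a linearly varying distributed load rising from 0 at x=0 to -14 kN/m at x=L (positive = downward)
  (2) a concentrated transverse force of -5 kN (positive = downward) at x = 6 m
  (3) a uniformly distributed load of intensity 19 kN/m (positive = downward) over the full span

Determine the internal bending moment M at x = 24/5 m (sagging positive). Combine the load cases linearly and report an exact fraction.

M(24/5) = 10322/125 kN·m

Load 1 — triangular load w₀=-14 kN/m (0→w₀ over full span):
  M_1 = w₀Lx/6 - w₀x³/(6L) = (-14)·8·(24/5)/6 - (-14)·(24/5)³/(6·8) = -7168/125 kN·m
Load 2 — point force P=-5 kN at a=6 m (b=L-a=2):
  M_2 = Pbx/L  [x≤a] = (-5)·2·(24/5)/8 = -6 kN·m
Load 3 — uniform load w=19 kN/m over full span:
  M_3 = wx(L-x)/2 = 19·(24/5)·(8-(24/5))/2 = 3648/25 kN·m
Superposition: M = Σ M_i = 10322/125 kN·m ≈ 82.576000 kN·m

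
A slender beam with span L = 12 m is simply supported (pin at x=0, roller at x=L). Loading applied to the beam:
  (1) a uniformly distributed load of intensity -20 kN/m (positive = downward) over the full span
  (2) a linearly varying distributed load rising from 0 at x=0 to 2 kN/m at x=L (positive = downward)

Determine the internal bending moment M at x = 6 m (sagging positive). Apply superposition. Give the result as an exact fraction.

M(6) = -342 kN·m

Load 1 — uniform load w=-20 kN/m over full span:
  M_1 = wx(L-x)/2 = (-20)·6·(12-6)/2 = -360 kN·m
Load 2 — triangular load w₀=2 kN/m (0→w₀ over full span):
  M_2 = w₀Lx/6 - w₀x³/(6L) = 2·12·6/6 - 2·6³/(6·12) = 18 kN·m
Superposition: M = Σ M_i = -342 kN·m ≈ -342.000000 kN·m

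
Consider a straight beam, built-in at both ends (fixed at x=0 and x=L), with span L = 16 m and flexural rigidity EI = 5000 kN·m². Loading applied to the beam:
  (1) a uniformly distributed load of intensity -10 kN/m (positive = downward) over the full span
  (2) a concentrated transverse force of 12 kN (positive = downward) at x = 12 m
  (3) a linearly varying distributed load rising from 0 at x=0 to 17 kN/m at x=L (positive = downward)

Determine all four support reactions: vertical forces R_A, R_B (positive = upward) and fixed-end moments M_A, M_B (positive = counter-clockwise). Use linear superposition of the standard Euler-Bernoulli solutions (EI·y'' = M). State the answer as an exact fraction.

Load 1 — uniform load w=-10 kN/m over full span:
  R_A = wL/2 = (-10)·16/2 = -80 kN
  M_A = wL²/12 = (-10)·16²/12 = -640/3 kN·m
  R_B = wL/2 = (-10)·16/2 = -80 kN
  M_B = -wL²/12 = -(-10)·16²/12 = 640/3 kN·m
Load 2 — point force P=12 kN at a=12 m (b=L-a=4):
  R_A = Pb²(3a+b)/L³ = 12·4²·(3·12+4)/16³ = 15/8 kN
  M_A = Pab²/L² = 12·12·4²/16² = 9 kN·m
  R_B = Pa²(a+3b)/L³ = 12·12²·(12+3·4)/16³ = 81/8 kN
  M_B = -Pa²b/L² = -12·12²·4/16² = -27 kN·m
Load 3 — triangular load w₀=17 kN/m (0→w₀ over full span):
  R_A = 3w₀L/20 = 3·17·16/20 = 204/5 kN
  M_A = w₀L²/30 = 17·16²/30 = 2176/15 kN·m
  R_B = 7w₀L/20 = 7·17·16/20 = 476/5 kN
  M_B = -w₀L²/20 = -17·16²/20 = -1088/5 kN·m
Superposition: R_A = -1493/40 kN, M_A = -889/15 kN·m, R_B = 1013/40 kN, M_B = -469/15 kN·m

R_A = -1493/40 kN, M_A = -889/15 kN·m, R_B = 1013/40 kN, M_B = -469/15 kN·m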